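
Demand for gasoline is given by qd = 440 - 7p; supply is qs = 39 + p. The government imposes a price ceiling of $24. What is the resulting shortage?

Shortage = 209

Equilibrium price would be p* = 50.125, so the ceiling at 24 binds.
At p = 24: qd = 440 − 7(24) = 272, qs = 39 + 1(24) = 63.
Shortage = 272 − 63 = 209.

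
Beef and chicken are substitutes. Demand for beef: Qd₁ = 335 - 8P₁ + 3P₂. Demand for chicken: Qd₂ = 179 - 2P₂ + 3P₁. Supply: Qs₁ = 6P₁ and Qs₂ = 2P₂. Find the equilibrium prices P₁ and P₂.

Market 1: 335 - 8P₁ + 3P₂ = 6P₁ → 14P₁ - 3P₂ = 335.
Market 2: 4P₂ - 3P₁ = 179.
Eliminating P₂: 4×(1) + 3×(2) gives 47P₁ = 1877, so P₁ = 1877/47.
Back-substitute into (2): P₂ = (179 + 3×1877/47) / 4 = 3511/47.

P₁ = 1877/47, P₂ = 3511/47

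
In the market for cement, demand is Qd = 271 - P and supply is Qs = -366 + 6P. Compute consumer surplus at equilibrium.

Consumer surplus = 16200

Equilibrium: 271 - P = -366 + 6P gives P* = 91, Q* = 180.
Demand choke price (Qd = 0): P = 271.
CS = ½(271 − 91)(180) = 16200.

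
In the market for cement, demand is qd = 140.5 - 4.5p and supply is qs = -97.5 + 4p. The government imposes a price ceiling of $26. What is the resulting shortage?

Equilibrium price would be p* = 28, so the ceiling at 26 binds.
At p = 26: qd = 140.5 − 4.5(26) = 23.5, qs = -97.5 + 4(26) = 6.5.
Shortage = 23.5 − 6.5 = 17.

Shortage = 17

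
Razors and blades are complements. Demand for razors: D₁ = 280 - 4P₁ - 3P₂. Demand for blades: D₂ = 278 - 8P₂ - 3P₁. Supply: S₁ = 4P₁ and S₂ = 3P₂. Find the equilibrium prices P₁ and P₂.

Market 1: 280 - 4P₁ - 3P₂ = 4P₁ → 8P₁ + 3P₂ = 280.
Market 2: 11P₂ + 3P₁ = 278.
Eliminating P₂: 11×(1) − 3×(2) gives 79P₁ = 2246, so P₁ = 2246/79.
Back-substitute into (2): P₂ = (278 − 3×2246/79) / 11 = 1384/79.

P₁ = 2246/79, P₂ = 1384/79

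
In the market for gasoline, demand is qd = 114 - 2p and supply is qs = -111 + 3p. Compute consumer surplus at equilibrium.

Consumer surplus = 144

Equilibrium: 114 - 2p = -111 + 3p gives p* = 45, q* = 24.
Demand choke price (qd = 0): p = 57.
CS = ½(57 − 45)(24) = 144.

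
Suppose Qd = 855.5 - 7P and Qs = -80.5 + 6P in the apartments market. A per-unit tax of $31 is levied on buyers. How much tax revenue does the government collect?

Tax revenue = 202585/26

Pre-tax equilibrium: P* = 72, Q* = 351.5.
Tax on buyers shifts demand to Qd = 855.5 − 7(P + 31) = 638.5 - 7P.
638.5 - 7P = -80.5 + 6P gives seller price Ps = 719/13; buyers pay Pb = 719/13 + 31 = 1122/13.
New quantity: Q = 855.5 − 7(1122/13) = 6535/26.
Revenue = 31 × 6535/26 = 202585/26.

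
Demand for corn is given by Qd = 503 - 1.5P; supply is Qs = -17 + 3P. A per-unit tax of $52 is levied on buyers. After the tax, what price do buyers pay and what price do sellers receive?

Buyers pay 1352/9, sellers receive 884/9

Pre-tax equilibrium: P* = 1040/9, Q* = 989/3.
Tax on buyers shifts demand to Qd = 503 − 1.5(P + 52) = 425 - 1.5P.
425 - 1.5P = -17 + 3P gives seller price Ps = 884/9; buyers pay Pb = 884/9 + 52 = 1352/9.
New quantity: Q = 503 − 1.5(1352/9) = 833/3.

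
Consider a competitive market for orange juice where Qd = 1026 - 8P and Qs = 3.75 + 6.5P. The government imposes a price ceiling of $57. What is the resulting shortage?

Shortage = 195.75

Equilibrium price would be P* = 70.5, so the ceiling at 57 binds.
At P = 57: Qd = 1026 − 8(57) = 570, Qs = 3.75 + 6.5(57) = 374.25.
Shortage = 570 − 374.25 = 195.75.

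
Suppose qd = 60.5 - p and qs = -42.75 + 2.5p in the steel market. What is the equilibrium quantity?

Set qd = qs: 60.5 - p = -42.75 + 2.5p.
103.25 = 3.5p, so p* = 29.5.
q* = 60.5 − 1(29.5) = 31.

q* = 31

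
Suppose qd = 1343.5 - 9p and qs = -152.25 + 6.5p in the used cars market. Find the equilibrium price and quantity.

Set qd = qs: 1343.5 - 9p = -152.25 + 6.5p.
1495.75 = 15.5p, so p* = 96.5.
q* = 1343.5 − 9(96.5) = 475.

p* = 96.5, q* = 475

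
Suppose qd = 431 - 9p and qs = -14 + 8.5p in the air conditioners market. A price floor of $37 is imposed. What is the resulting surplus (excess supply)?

Equilibrium price would be p* = 178/7, so the floor at 37 binds.
At p = 37: qd = 98, qs = 300.5.
Surplus = 300.5 − 98 = 202.5.

Surplus = 202.5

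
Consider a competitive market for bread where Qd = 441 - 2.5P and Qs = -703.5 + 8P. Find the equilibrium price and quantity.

P* = 109, Q* = 168.5

Set Qd = Qs: 441 - 2.5P = -703.5 + 8P.
1144.5 = 10.5P, so P* = 109.
Q* = 441 − 2.5(109) = 168.5.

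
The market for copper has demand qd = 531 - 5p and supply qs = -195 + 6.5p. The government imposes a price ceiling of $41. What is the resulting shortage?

Shortage = 254.5

Equilibrium price would be p* = 1452/23, so the ceiling at 41 binds.
At p = 41: qd = 531 − 5(41) = 326, qs = -195 + 6.5(41) = 71.5.
Shortage = 326 − 71.5 = 254.5.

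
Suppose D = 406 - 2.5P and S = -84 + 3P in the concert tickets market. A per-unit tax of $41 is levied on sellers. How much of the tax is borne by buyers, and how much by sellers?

Buyers bear 246/11, sellers bear 205/11

Pre-tax equilibrium: P* = 980/11, Q* = 2016/11.
Tax on sellers shifts supply to S = -84 + 3(P − 41) = -207 + 3P.
406 - 2.5P = -207 + 3P gives buyer price Pb = 1226/11; sellers receive Ps = 1226/11 − 41 = 775/11.
New quantity: Q = 406 − 2.5(1226/11) = 1401/11.
Buyer burden = 1226/11 − 980/11 = 246/11; seller burden = 980/11 − 775/11 = 205/11.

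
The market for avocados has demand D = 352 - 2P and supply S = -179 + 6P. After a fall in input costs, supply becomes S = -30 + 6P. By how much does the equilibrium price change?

ΔP = -18.625

Original equilibrium: P* = 66.375, Q* = 219.25.
New equilibrium: 352 - 2P = -30 + 6P, so 382 = 8P and P' = 47.75; Q' = 352 − 2(47.75) = 256.5.
Change in price: 47.75 − 66.375 = -18.625.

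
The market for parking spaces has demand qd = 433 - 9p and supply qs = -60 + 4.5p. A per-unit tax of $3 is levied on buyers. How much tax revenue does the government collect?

Tax revenue = 286

Pre-tax equilibrium: p* = 986/27, q* = 313/3.
Tax on buyers shifts demand to qd = 433 − 9(p + 3) = 406 - 9p.
406 - 9p = -60 + 4.5p gives seller price ps = 932/27; buyers pay pb = 932/27 + 3 = 1013/27.
New quantity: q = 433 − 9(1013/27) = 286/3.
Revenue = 3 × 286/3 = 286.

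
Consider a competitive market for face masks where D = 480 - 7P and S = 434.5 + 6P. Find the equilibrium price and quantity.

P* = 3.5, Q* = 455.5

Set D = S: 480 - 7P = 434.5 + 6P.
45.5 = 13P, so P* = 3.5.
Q* = 480 − 7(3.5) = 455.5.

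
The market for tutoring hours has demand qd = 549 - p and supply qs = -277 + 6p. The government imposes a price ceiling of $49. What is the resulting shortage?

Equilibrium price would be p* = 118, so the ceiling at 49 binds.
At p = 49: qd = 549 − 1(49) = 500, qs = -277 + 6(49) = 17.
Shortage = 500 − 17 = 483.

Shortage = 483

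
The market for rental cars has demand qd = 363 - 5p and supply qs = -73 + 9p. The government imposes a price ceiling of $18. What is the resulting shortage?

Equilibrium price would be p* = 218/7, so the ceiling at 18 binds.
At p = 18: qd = 363 − 5(18) = 273, qs = -73 + 9(18) = 89.
Shortage = 273 − 89 = 184.

Shortage = 184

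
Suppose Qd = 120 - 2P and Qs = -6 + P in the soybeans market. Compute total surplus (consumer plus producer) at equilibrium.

Equilibrium: 120 - 2P = -6 + P gives P* = 42, Q* = 36.
Demand choke price: P = 60; supply starts at P = 6.
CS = ½(60 − 42)(36) = 324; PS = ½(42 − 6)(36) = 648.

Total surplus = 972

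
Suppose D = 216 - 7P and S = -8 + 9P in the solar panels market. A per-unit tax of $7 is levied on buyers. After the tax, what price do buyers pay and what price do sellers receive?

Buyers pay $17.9375, sellers receive $10.9375

Pre-tax equilibrium: P* = 14, Q* = 118.
Tax on buyers shifts demand to D = 216 − 7(P + 7) = 167 - 7P.
167 - 7P = -8 + 9P gives seller price Ps = 10.9375; buyers pay Pb = 10.9375 + 7 = 17.9375.
New quantity: Q = 216 − 7(17.9375) = 90.4375.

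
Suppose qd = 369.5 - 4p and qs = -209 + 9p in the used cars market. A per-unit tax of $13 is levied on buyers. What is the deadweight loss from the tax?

Deadweight loss = 234

Pre-tax equilibrium: p* = 44.5, q* = 191.5.
Tax on buyers shifts demand to qd = 369.5 − 4(p + 13) = 317.5 - 4p.
317.5 - 4p = -209 + 9p gives seller price ps = 40.5; buyers pay pb = 40.5 + 13 = 53.5.
New quantity: q = 369.5 − 4(53.5) = 155.5.
DWL = ½ × 13 × (191.5 − 155.5) = 234.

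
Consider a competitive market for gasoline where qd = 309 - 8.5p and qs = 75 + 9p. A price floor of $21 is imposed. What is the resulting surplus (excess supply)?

Surplus = 133.5

Equilibrium price would be p* = 468/35, so the floor at 21 binds.
At p = 21: qd = 130.5, qs = 264.
Surplus = 264 − 130.5 = 133.5.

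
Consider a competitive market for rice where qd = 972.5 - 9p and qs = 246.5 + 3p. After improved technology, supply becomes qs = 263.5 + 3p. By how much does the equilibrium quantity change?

Δq = 12.75

Original equilibrium: p* = 60.5, q* = 428.
New equilibrium: 972.5 - 9p = 263.5 + 3p, so 709 = 12p and p' = 709/12; q' = 972.5 − 9(709/12) = 440.75.
Change in quantity: 440.75 − 428 = 12.75.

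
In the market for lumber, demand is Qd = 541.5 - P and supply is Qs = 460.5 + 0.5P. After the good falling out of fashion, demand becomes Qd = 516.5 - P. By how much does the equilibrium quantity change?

Original equilibrium: P* = 54, Q* = 487.5.
New equilibrium: 516.5 - P = 460.5 + 0.5P, so 56 = 1.5P and P' = 112/3; Q' = 516.5 − 1(112/3) = 2875/6.
Change in quantity: 2875/6 − 487.5 = -25/3.

ΔQ = -25/3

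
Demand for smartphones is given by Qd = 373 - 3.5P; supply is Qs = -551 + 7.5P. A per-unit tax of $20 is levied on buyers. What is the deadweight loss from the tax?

Pre-tax equilibrium: P* = 84, Q* = 79.
Tax on buyers shifts demand to Qd = 373 − 3.5(P + 20) = 303 - 3.5P.
303 - 3.5P = -551 + 7.5P gives seller price Ps = 854/11; buyers pay Pb = 854/11 + 20 = 1074/11.
New quantity: Q = 373 − 3.5(1074/11) = 344/11.
DWL = ½ × 20 × (79 − 344/11) = 5250/11.

Deadweight loss = 5250/11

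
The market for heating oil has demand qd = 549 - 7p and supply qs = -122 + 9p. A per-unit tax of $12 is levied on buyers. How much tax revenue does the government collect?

Pre-tax equilibrium: p* = 41.9375, q* = 255.4375.
Tax on buyers shifts demand to qd = 549 − 7(p + 12) = 465 - 7p.
465 - 7p = -122 + 9p gives seller price ps = 36.6875; buyers pay pb = 36.6875 + 12 = 48.6875.
New quantity: q = 549 − 7(48.6875) = 208.1875.
Revenue = 12 × 208.1875 = 2498.25.

Tax revenue = 2498.25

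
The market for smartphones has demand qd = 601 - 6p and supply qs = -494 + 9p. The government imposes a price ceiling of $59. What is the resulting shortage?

Shortage = 210

Equilibrium price would be p* = 73, so the ceiling at 59 binds.
At p = 59: qd = 601 − 6(59) = 247, qs = -494 + 9(59) = 37.
Shortage = 247 − 37 = 210.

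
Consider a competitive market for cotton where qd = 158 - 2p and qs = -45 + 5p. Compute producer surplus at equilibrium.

Equilibrium: 158 - 2p = -45 + 5p gives p* = 29, q* = 100.
Supply starts at p = 9 (where qs = 0).
PS = ½(29 − 9)(100) = 1000.

Producer surplus = 1000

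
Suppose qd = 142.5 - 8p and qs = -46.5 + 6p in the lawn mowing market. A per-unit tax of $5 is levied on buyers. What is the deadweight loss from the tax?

Pre-tax equilibrium: p* = 13.5, q* = 34.5.
Tax on buyers shifts demand to qd = 142.5 − 8(p + 5) = 102.5 - 8p.
102.5 - 8p = -46.5 + 6p gives seller price ps = 149/14; buyers pay pb = 149/14 + 5 = 219/14.
New quantity: q = 142.5 − 8(219/14) = 243/14.
DWL = ½ × 5 × (34.5 − 243/14) = 300/7.

Deadweight loss = 300/7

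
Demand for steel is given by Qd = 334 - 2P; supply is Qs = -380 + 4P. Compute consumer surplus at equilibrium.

Consumer surplus = 2304

Equilibrium: 334 - 2P = -380 + 4P gives P* = 119, Q* = 96.
Demand choke price (Qd = 0): P = 167.
CS = ½(167 − 119)(96) = 2304.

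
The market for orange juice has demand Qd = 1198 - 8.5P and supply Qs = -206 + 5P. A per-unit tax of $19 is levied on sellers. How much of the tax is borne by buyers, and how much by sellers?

Pre-tax equilibrium: P* = 104, Q* = 314.
Tax on sellers shifts supply to Qs = -206 + 5(P − 19) = -301 + 5P.
1198 - 8.5P = -301 + 5P gives buyer price Pb = 2998/27; sellers receive Ps = 2998/27 − 19 = 2485/27.
New quantity: Q = 1198 − 8.5(2998/27) = 6863/27.
Buyer burden = 2998/27 − 104 = 190/27; seller burden = 104 − 2485/27 = 323/27.

Buyers bear 190/27, sellers bear 323/27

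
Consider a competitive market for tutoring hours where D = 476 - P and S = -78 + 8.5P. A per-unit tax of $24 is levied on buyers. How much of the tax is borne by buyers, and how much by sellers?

Buyers bear 408/19, sellers bear 48/19

Pre-tax equilibrium: P* = 1108/19, Q* = 7936/19.
Tax on buyers shifts demand to D = 476 − 1(P + 24) = 452 - P.
452 - P = -78 + 8.5P gives seller price Ps = 1060/19; buyers pay Pb = 1060/19 + 24 = 1516/19.
New quantity: Q = 476 − 1(1516/19) = 7528/19.
Buyer burden = 1516/19 − 1108/19 = 408/19; seller burden = 1108/19 − 1060/19 = 48/19.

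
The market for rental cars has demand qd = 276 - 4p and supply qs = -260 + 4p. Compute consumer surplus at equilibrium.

Equilibrium: 276 - 4p = -260 + 4p gives p* = 67, q* = 8.
Demand choke price (qd = 0): p = 69.
CS = ½(69 − 67)(8) = 8.

Consumer surplus = 8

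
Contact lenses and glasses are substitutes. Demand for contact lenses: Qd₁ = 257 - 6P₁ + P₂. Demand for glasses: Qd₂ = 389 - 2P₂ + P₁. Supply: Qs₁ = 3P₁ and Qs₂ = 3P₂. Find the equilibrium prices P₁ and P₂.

Market 1: 257 - 6P₁ + P₂ = 3P₁ → 9P₁ - P₂ = 257.
Market 2: 5P₂ - P₁ = 389.
Eliminating P₂: 5×(1) + 1×(2) gives 44P₁ = 1674, so P₁ = 837/22.
Back-substitute into (2): P₂ = (389 + 1×837/22) / 5 = 1879/22.

P₁ = 837/22, P₂ = 1879/22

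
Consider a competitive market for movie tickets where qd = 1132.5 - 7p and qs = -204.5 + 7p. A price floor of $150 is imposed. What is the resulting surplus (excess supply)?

Surplus = 763

Equilibrium price would be p* = 95.5, so the floor at 150 binds.
At p = 150: qd = 82.5, qs = 845.5.
Surplus = 845.5 − 82.5 = 763.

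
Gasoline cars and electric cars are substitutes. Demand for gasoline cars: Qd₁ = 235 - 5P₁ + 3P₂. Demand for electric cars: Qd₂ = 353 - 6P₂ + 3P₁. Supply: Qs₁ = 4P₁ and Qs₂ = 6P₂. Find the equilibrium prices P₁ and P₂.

P₁ = 431/11, P₂ = 1294/33

Market 1: 235 - 5P₁ + 3P₂ = 4P₁ → 9P₁ - 3P₂ = 235.
Market 2: 12P₂ - 3P₁ = 353.
Eliminating P₂: 12×(1) + 3×(2) gives 99P₁ = 3879, so P₁ = 431/11.
Back-substitute into (2): P₂ = (353 + 3×431/11) / 12 = 1294/33.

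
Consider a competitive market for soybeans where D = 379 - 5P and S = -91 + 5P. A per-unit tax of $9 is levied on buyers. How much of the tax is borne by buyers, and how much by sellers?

Buyers bear $4.5, sellers bear $4.5

Pre-tax equilibrium: P* = 47, Q* = 144.
Tax on buyers shifts demand to D = 379 − 5(P + 9) = 334 - 5P.
334 - 5P = -91 + 5P gives seller price Ps = 42.5; buyers pay Pb = 42.5 + 9 = 51.5.
New quantity: Q = 379 − 5(51.5) = 121.5.
Buyer burden = 51.5 − 47 = 4.5; seller burden = 47 − 42.5 = 4.5.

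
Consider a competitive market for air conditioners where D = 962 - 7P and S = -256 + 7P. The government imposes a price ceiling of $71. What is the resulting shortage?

Equilibrium price would be P* = 87, so the ceiling at 71 binds.
At P = 71: D = 962 − 7(71) = 465, S = -256 + 7(71) = 241.
Shortage = 465 − 241 = 224.

Shortage = 224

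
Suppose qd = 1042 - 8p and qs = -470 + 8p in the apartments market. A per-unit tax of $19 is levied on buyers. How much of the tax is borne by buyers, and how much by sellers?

Buyers bear $9.5, sellers bear $9.5

Pre-tax equilibrium: p* = 94.5, q* = 286.
Tax on buyers shifts demand to qd = 1042 − 8(p + 19) = 890 - 8p.
890 - 8p = -470 + 8p gives seller price ps = 85; buyers pay pb = 85 + 19 = 104.
New quantity: q = 1042 − 8(104) = 210.
Buyer burden = 104 − 94.5 = 9.5; seller burden = 94.5 − 85 = 9.5.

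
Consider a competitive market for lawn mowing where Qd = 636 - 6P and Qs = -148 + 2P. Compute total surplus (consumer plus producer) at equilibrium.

Total surplus = 768

Equilibrium: 636 - 6P = -148 + 2P gives P* = 98, Q* = 48.
Demand choke price: P = 106; supply starts at P = 74.
CS = ½(106 − 98)(48) = 192; PS = ½(98 − 74)(48) = 576.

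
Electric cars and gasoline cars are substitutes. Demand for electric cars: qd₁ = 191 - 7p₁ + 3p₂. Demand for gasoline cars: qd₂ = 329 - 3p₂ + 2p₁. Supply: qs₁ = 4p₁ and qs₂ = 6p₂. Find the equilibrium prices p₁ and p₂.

Market 1: 191 - 7p₁ + 3p₂ = 4p₁ → 11p₁ - 3p₂ = 191.
Market 2: 9p₂ - 2p₁ = 329.
Eliminating p₂: 9×(1) + 3×(2) gives 93p₁ = 2706, so p₁ = 902/31.
Back-substitute into (2): p₂ = (329 + 2×902/31) / 9 = 4001/93.

p₁ = 902/31, p₂ = 4001/93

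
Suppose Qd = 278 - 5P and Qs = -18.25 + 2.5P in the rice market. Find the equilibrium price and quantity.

P* = 39.5, Q* = 80.5

Set Qd = Qs: 278 - 5P = -18.25 + 2.5P.
296.25 = 7.5P, so P* = 39.5.
Q* = 278 − 5(39.5) = 80.5.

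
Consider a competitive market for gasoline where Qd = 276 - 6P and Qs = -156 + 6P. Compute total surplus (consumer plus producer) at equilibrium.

Total surplus = 600

Equilibrium: 276 - 6P = -156 + 6P gives P* = 36, Q* = 60.
Demand choke price: P = 46; supply starts at P = 26.
CS = ½(46 − 36)(60) = 300; PS = ½(36 − 26)(60) = 300.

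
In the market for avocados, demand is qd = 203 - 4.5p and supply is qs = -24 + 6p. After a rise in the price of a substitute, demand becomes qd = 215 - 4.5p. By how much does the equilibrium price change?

Original equilibrium: p* = 454/21, q* = 740/7.
New equilibrium: 215 - 4.5p = -24 + 6p, so 239 = 10.5p and p' = 478/21; q' = 215 − 4.5(478/21) = 788/7.
Change in price: 478/21 − 454/21 = 8/7.

Δp = 8/7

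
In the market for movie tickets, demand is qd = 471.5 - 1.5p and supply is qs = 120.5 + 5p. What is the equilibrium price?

Set qd = qs: 471.5 - 1.5p = 120.5 + 5p.
351 = 6.5p, so p* = 54.
q* = 471.5 − 1.5(54) = 390.5.

p* = 54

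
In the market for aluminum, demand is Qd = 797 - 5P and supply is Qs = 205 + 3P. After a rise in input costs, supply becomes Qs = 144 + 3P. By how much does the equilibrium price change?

Original equilibrium: P* = 74, Q* = 427.
New equilibrium: 797 - 5P = 144 + 3P, so 653 = 8P and P' = 81.625; Q' = 797 − 5(81.625) = 388.875.
Change in price: 81.625 − 74 = 7.625.

ΔP = 7.625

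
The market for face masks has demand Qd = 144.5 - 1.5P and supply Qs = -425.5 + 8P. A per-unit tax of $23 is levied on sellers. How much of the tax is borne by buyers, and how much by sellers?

Buyers bear 368/19, sellers bear 69/19

Pre-tax equilibrium: P* = 60, Q* = 54.5.
Tax on sellers shifts supply to Qs = -425.5 + 8(P − 23) = -609.5 + 8P.
144.5 - 1.5P = -609.5 + 8P gives buyer price Pb = 1508/19; sellers receive Ps = 1508/19 − 23 = 1071/19.
New quantity: Q = 144.5 − 1.5(1508/19) = 967/38.
Buyer burden = 1508/19 − 60 = 368/19; seller burden = 60 − 1071/19 = 69/19.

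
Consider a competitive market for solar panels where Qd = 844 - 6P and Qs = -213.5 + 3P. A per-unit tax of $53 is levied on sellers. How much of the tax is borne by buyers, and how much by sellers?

Pre-tax equilibrium: P* = 117.5, Q* = 139.
Tax on sellers shifts supply to Qs = -213.5 + 3(P − 53) = -372.5 + 3P.
844 - 6P = -372.5 + 3P gives buyer price Pb = 811/6; sellers receive Ps = 811/6 − 53 = 493/6.
New quantity: Q = 844 − 6(811/6) = 33.
Buyer burden = 811/6 − 117.5 = 53/3; seller burden = 117.5 − 493/6 = 106/3.

Buyers bear 53/3, sellers bear 106/3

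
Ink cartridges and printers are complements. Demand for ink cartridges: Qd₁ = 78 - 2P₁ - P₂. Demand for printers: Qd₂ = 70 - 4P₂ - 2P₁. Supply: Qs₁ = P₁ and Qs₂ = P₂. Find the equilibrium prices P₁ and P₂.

Market 1: 78 - 2P₁ - P₂ = P₁ → 3P₁ + P₂ = 78.
Market 2: 5P₂ + 2P₁ = 70.
Eliminating P₂: 5×(1) − 1×(2) gives 13P₁ = 320, so P₁ = 320/13.
Back-substitute into (2): P₂ = (70 − 2×320/13) / 5 = 54/13.

P₁ = 320/13, P₂ = 54/13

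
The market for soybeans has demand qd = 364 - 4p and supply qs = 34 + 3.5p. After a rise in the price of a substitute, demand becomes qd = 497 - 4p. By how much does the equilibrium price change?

Δp = 266/15

Original equilibrium: p* = 44, q* = 188.
New equilibrium: 497 - 4p = 34 + 3.5p, so 463 = 7.5p and p' = 926/15; q' = 497 − 4(926/15) = 3751/15.
Change in price: 926/15 − 44 = 266/15.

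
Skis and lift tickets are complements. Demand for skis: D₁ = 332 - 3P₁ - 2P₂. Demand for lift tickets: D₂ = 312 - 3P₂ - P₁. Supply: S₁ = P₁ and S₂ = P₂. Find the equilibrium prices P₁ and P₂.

P₁ = 352/7, P₂ = 458/7

Market 1: 332 - 3P₁ - 2P₂ = P₁ → 4P₁ + 2P₂ = 332.
Market 2: 4P₂ + P₁ = 312.
Eliminating P₂: 4×(1) − 2×(2) gives 14P₁ = 704, so P₁ = 352/7.
Back-substitute into (2): P₂ = (312 − 1×352/7) / 4 = 458/7.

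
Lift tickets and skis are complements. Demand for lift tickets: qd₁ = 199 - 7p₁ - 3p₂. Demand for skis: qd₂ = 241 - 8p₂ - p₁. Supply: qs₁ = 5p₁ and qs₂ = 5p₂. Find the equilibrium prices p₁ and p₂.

p₁ = 1864/153, p₂ = 2693/153

Market 1: 199 - 7p₁ - 3p₂ = 5p₁ → 12p₁ + 3p₂ = 199.
Market 2: 13p₂ + p₁ = 241.
Eliminating p₂: 13×(1) − 3×(2) gives 153p₁ = 1864, so p₁ = 1864/153.
Back-substitute into (2): p₂ = (241 − 1×1864/153) / 13 = 2693/153.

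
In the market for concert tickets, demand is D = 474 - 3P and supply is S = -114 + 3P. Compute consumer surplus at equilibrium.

Equilibrium: 474 - 3P = -114 + 3P gives P* = 98, Q* = 180.
Demand choke price (D = 0): P = 158.
CS = ½(158 − 98)(180) = 5400.

Consumer surplus = 5400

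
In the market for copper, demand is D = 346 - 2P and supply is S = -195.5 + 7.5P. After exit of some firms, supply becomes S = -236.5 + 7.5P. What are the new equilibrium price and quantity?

Original equilibrium: P* = 57, Q* = 232.
New equilibrium: 346 - 2P = -236.5 + 7.5P, so 582.5 = 9.5P and P' = 1165/19; Q' = 346 − 2(1165/19) = 4244/19.

P' = 1165/19, Q' = 4244/19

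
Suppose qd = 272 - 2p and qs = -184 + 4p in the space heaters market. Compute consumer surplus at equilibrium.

Consumer surplus = 3600

Equilibrium: 272 - 2p = -184 + 4p gives p* = 76, q* = 120.
Demand choke price (qd = 0): p = 136.
CS = ½(136 − 76)(120) = 3600.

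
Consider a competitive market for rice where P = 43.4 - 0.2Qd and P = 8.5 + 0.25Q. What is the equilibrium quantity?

Set the two price expressions equal: 43.4 - 0.2Q = 8.5 + 0.25Q.
34.9 = 0.45Q, so Q* = 698/9.
P* = 43.4 − (0.2)(698/9) = 251/9.

Q* = 698/9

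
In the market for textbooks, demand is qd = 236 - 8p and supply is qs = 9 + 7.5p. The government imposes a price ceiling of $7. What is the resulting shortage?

Shortage = 118.5

Equilibrium price would be p* = 454/31, so the ceiling at 7 binds.
At p = 7: qd = 236 − 8(7) = 180, qs = 9 + 7.5(7) = 61.5.
Shortage = 180 − 61.5 = 118.5.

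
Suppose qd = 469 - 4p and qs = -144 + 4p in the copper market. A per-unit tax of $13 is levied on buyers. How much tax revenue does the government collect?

Tax revenue = 1774.5

Pre-tax equilibrium: p* = 76.625, q* = 162.5.
Tax on buyers shifts demand to qd = 469 − 4(p + 13) = 417 - 4p.
417 - 4p = -144 + 4p gives seller price ps = 70.125; buyers pay pb = 70.125 + 13 = 83.125.
New quantity: q = 469 − 4(83.125) = 136.5.
Revenue = 13 × 136.5 = 1774.5.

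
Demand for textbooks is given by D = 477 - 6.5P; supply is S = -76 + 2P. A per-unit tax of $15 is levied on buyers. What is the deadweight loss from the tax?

Deadweight loss = 2925/17

Pre-tax equilibrium: P* = 1106/17, Q* = 920/17.
Tax on buyers shifts demand to D = 477 − 6.5(P + 15) = 379.5 - 6.5P.
379.5 - 6.5P = -76 + 2P gives seller price Ps = 911/17; buyers pay Pb = 911/17 + 15 = 1166/17.
New quantity: Q = 477 − 6.5(1166/17) = 530/17.
DWL = ½ × 15 × (920/17 − 530/17) = 2925/17.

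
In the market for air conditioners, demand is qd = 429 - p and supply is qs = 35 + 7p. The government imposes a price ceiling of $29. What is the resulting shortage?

Equilibrium price would be p* = 49.25, so the ceiling at 29 binds.
At p = 29: qd = 429 − 1(29) = 400, qs = 35 + 7(29) = 238.
Shortage = 400 − 238 = 162.

Shortage = 162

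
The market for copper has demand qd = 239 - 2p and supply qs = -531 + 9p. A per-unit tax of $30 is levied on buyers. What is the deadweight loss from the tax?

Pre-tax equilibrium: p* = 70, q* = 99.
Tax on buyers shifts demand to qd = 239 − 2(p + 30) = 179 - 2p.
179 - 2p = -531 + 9p gives seller price ps = 710/11; buyers pay pb = 710/11 + 30 = 1040/11.
New quantity: q = 239 − 2(1040/11) = 549/11.
DWL = ½ × 30 × (99 − 549/11) = 8100/11.

Deadweight loss = 8100/11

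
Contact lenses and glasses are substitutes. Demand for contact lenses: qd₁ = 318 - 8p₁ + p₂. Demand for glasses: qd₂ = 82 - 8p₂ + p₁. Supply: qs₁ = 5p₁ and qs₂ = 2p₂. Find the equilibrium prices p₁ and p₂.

Market 1: 318 - 8p₁ + p₂ = 5p₁ → 13p₁ - p₂ = 318.
Market 2: 10p₂ - p₁ = 82.
Eliminating p₂: 10×(1) + 1×(2) gives 129p₁ = 3262, so p₁ = 3262/129.
Back-substitute into (2): p₂ = (82 + 1×3262/129) / 10 = 1384/129.

p₁ = 3262/129, p₂ = 1384/129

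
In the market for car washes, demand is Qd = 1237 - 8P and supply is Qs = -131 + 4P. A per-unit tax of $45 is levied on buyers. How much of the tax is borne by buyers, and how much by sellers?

Pre-tax equilibrium: P* = 114, Q* = 325.
Tax on buyers shifts demand to Qd = 1237 − 8(P + 45) = 877 - 8P.
877 - 8P = -131 + 4P gives seller price Ps = 84; buyers pay Pb = 84 + 45 = 129.
New quantity: Q = 1237 − 8(129) = 205.
Buyer burden = 129 − 114 = 15; seller burden = 114 − 84 = 30.

Buyers bear $15, sellers bear $30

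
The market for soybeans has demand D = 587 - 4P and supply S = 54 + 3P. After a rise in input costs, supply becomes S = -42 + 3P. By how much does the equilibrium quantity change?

Original equilibrium: P* = 533/7, Q* = 1977/7.
New equilibrium: 587 - 4P = -42 + 3P, so 629 = 7P and P' = 629/7; Q' = 587 − 4(629/7) = 1593/7.
Change in quantity: 1593/7 − 1977/7 = -384/7.

ΔQ = -384/7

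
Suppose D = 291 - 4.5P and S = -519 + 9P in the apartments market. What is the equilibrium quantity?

Set D = S: 291 - 4.5P = -519 + 9P.
810 = 13.5P, so P* = 60.
Q* = 291 − 4.5(60) = 21.

Q* = 21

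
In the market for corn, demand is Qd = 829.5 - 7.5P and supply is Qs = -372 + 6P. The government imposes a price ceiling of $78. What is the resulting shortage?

Shortage = 148.5

Equilibrium price would be P* = 89, so the ceiling at 78 binds.
At P = 78: Qd = 829.5 − 7.5(78) = 244.5, Qs = -372 + 6(78) = 96.
Shortage = 244.5 − 96 = 148.5.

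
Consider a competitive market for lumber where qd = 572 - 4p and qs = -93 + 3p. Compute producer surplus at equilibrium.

Equilibrium: 572 - 4p = -93 + 3p gives p* = 95, q* = 192.
Supply starts at p = 31 (where qs = 0).
PS = ½(95 − 31)(192) = 6144.

Producer surplus = 6144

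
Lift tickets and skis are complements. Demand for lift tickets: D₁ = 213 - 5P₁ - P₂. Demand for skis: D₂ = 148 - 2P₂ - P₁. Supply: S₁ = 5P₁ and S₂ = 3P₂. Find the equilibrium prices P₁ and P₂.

Market 1: 213 - 5P₁ - P₂ = 5P₁ → 10P₁ + P₂ = 213.
Market 2: 5P₂ + P₁ = 148.
Eliminating P₂: 5×(1) − 1×(2) gives 49P₁ = 917, so P₁ = 131/7.
Back-substitute into (2): P₂ = (148 − 1×131/7) / 5 = 181/7.

P₁ = 131/7, P₂ = 181/7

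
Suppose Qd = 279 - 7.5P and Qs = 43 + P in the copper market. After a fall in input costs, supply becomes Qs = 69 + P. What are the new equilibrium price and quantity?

P' = 420/17, Q' = 1593/17

Original equilibrium: P* = 472/17, Q* = 1203/17.
New equilibrium: 279 - 7.5P = 69 + P, so 210 = 8.5P and P' = 420/17; Q' = 279 − 7.5(420/17) = 1593/17.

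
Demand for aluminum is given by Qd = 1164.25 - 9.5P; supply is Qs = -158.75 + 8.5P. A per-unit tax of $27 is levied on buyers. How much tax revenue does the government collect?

Tax revenue = 9311.625

Pre-tax equilibrium: P* = 73.5, Q* = 466.
Tax on buyers shifts demand to Qd = 1164.25 − 9.5(P + 27) = 907.75 - 9.5P.
907.75 - 9.5P = -158.75 + 8.5P gives seller price Ps = 59.25; buyers pay Pb = 59.25 + 27 = 86.25.
New quantity: Q = 1164.25 − 9.5(86.25) = 344.875.
Revenue = 27 × 344.875 = 9311.625.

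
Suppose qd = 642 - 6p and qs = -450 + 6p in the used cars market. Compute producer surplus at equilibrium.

Producer surplus = 768

Equilibrium: 642 - 6p = -450 + 6p gives p* = 91, q* = 96.
Supply starts at p = 75 (where qs = 0).
PS = ½(91 − 75)(96) = 768.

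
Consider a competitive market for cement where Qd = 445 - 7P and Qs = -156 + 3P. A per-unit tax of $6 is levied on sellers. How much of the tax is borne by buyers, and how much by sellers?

Buyers bear $1.8, sellers bear $4.2

Pre-tax equilibrium: P* = 60.1, Q* = 24.3.
Tax on sellers shifts supply to Qs = -156 + 3(P − 6) = -174 + 3P.
445 - 7P = -174 + 3P gives buyer price Pb = 61.9; sellers receive Ps = 61.9 − 6 = 55.9.
New quantity: Q = 445 − 7(61.9) = 11.7.
Buyer burden = 61.9 − 60.1 = 1.8; seller burden = 60.1 − 55.9 = 4.2.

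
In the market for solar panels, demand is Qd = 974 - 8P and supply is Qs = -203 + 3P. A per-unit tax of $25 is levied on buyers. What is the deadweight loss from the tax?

Deadweight loss = 7500/11

Pre-tax equilibrium: P* = 107, Q* = 118.
Tax on buyers shifts demand to Qd = 974 − 8(P + 25) = 774 - 8P.
774 - 8P = -203 + 3P gives seller price Ps = 977/11; buyers pay Pb = 977/11 + 25 = 1252/11.
New quantity: Q = 974 − 8(1252/11) = 698/11.
DWL = ½ × 25 × (118 − 698/11) = 7500/11.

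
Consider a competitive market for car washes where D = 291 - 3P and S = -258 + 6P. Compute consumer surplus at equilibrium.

Equilibrium: 291 - 3P = -258 + 6P gives P* = 61, Q* = 108.
Demand choke price (D = 0): P = 97.
CS = ½(97 − 61)(108) = 1944.

Consumer surplus = 1944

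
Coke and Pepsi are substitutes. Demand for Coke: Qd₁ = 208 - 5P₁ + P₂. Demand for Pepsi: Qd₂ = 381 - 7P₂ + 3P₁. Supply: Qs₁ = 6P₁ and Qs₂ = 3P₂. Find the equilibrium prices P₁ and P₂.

Market 1: 208 - 5P₁ + P₂ = 6P₁ → 11P₁ - P₂ = 208.
Market 2: 10P₂ - 3P₁ = 381.
Eliminating P₂: 10×(1) + 1×(2) gives 107P₁ = 2461, so P₁ = 23.
Back-substitute into (2): P₂ = (381 + 3×23) / 10 = 45.

P₁ = 23, P₂ = 45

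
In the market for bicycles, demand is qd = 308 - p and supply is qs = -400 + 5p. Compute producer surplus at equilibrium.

Equilibrium: 308 - p = -400 + 5p gives p* = 118, q* = 190.
Supply starts at p = 80 (where qs = 0).
PS = ½(118 − 80)(190) = 3610.

Producer surplus = 3610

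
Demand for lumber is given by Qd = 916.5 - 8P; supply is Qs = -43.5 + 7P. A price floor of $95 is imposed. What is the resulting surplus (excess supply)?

Equilibrium price would be P* = 64, so the floor at 95 binds.
At P = 95: Qd = 156.5, Qs = 621.5.
Surplus = 621.5 − 156.5 = 465.

Surplus = 465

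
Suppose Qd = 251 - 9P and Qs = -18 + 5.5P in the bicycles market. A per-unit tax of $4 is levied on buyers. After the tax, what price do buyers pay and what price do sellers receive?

Pre-tax equilibrium: P* = 538/29, Q* = 2437/29.
Tax on buyers shifts demand to Qd = 251 − 9(P + 4) = 215 - 9P.
215 - 9P = -18 + 5.5P gives seller price Ps = 466/29; buyers pay Pb = 466/29 + 4 = 582/29.
New quantity: Q = 251 − 9(582/29) = 2041/29.

Buyers pay 582/29, sellers receive 466/29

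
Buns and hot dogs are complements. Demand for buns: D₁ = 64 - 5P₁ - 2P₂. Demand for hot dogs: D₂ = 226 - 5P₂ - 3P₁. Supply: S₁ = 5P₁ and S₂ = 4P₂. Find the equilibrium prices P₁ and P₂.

P₁ = 31/21, P₂ = 517/21

Market 1: 64 - 5P₁ - 2P₂ = 5P₁ → 10P₁ + 2P₂ = 64.
Market 2: 9P₂ + 3P₁ = 226.
Eliminating P₂: 9×(1) − 2×(2) gives 84P₁ = 124, so P₁ = 31/21.
Back-substitute into (2): P₂ = (226 − 3×31/21) / 9 = 517/21.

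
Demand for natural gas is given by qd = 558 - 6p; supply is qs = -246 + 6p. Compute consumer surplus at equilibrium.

Consumer surplus = 2028

Equilibrium: 558 - 6p = -246 + 6p gives p* = 67, q* = 156.
Demand choke price (qd = 0): p = 93.
CS = ½(93 − 67)(156) = 2028.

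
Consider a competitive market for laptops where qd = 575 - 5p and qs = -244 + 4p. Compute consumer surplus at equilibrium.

Equilibrium: 575 - 5p = -244 + 4p gives p* = 91, q* = 120.
Demand choke price (qd = 0): p = 115.
CS = ½(115 − 91)(120) = 1440.

Consumer surplus = 1440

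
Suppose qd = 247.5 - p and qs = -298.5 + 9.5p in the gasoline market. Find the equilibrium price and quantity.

p* = 52, q* = 195.5

Set qd = qs: 247.5 - p = -298.5 + 9.5p.
546 = 10.5p, so p* = 52.
q* = 247.5 − 1(52) = 195.5.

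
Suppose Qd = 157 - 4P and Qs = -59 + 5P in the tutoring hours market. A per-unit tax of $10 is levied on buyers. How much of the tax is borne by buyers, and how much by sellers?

Buyers bear 50/9, sellers bear 40/9

Pre-tax equilibrium: P* = 24, Q* = 61.
Tax on buyers shifts demand to Qd = 157 − 4(P + 10) = 117 - 4P.
117 - 4P = -59 + 5P gives seller price Ps = 176/9; buyers pay Pb = 176/9 + 10 = 266/9.
New quantity: Q = 157 − 4(266/9) = 349/9.
Buyer burden = 266/9 − 24 = 50/9; seller burden = 24 − 176/9 = 40/9.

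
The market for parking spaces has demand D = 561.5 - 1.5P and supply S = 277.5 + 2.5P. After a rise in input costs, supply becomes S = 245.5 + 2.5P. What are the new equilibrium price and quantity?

Original equilibrium: P* = 71, Q* = 455.
New equilibrium: 561.5 - 1.5P = 245.5 + 2.5P, so 316 = 4P and P' = 79; Q' = 561.5 − 1.5(79) = 443.

P' = 79, Q' = 443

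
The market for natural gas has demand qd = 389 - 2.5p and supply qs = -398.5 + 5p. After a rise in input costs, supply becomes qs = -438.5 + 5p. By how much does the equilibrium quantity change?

Original equilibrium: p* = 105, q* = 126.5.
New equilibrium: 389 - 2.5p = -438.5 + 5p, so 827.5 = 7.5p and p' = 331/3; q' = 389 − 2.5(331/3) = 679/6.
Change in quantity: 679/6 − 126.5 = -40/3.

Δq = -40/3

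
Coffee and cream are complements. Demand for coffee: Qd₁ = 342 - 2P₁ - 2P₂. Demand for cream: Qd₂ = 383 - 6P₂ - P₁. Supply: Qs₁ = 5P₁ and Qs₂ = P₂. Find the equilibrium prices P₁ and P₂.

P₁ = 1628/47, P₂ = 2339/47

Market 1: 342 - 2P₁ - 2P₂ = 5P₁ → 7P₁ + 2P₂ = 342.
Market 2: 7P₂ + P₁ = 383.
Eliminating P₂: 7×(1) − 2×(2) gives 47P₁ = 1628, so P₁ = 1628/47.
Back-substitute into (2): P₂ = (383 − 1×1628/47) / 7 = 2339/47.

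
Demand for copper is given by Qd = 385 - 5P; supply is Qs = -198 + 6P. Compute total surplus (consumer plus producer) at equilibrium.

Total surplus = 2640

Equilibrium: 385 - 5P = -198 + 6P gives P* = 53, Q* = 120.
Demand choke price: P = 77; supply starts at P = 33.
CS = ½(77 − 53)(120) = 1440; PS = ½(53 − 33)(120) = 1200.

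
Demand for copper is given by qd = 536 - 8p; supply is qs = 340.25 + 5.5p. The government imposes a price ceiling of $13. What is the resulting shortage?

Equilibrium price would be p* = 14.5, so the ceiling at 13 binds.
At p = 13: qd = 536 − 8(13) = 432, qs = 340.25 + 5.5(13) = 411.75.
Shortage = 432 − 411.75 = 20.25.

Shortage = 20.25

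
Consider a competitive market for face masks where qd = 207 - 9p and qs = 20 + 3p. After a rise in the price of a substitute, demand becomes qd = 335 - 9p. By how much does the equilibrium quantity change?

Original equilibrium: p* = 187/12, q* = 66.75.
New equilibrium: 335 - 9p = 20 + 3p, so 315 = 12p and p' = 26.25; q' = 335 − 9(26.25) = 98.75.
Change in quantity: 98.75 − 66.75 = 32.

Δq = 32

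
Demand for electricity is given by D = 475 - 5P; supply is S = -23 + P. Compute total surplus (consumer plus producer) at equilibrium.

Equilibrium: 475 - 5P = -23 + P gives P* = 83, Q* = 60.
Demand choke price: P = 95; supply starts at P = 23.
CS = ½(95 − 83)(60) = 360; PS = ½(83 − 23)(60) = 1800.

Total surplus = 2160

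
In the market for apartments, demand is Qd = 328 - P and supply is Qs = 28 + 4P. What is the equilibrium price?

P* = 60

Set Qd = Qs: 328 - P = 28 + 4P.
300 = 5P, so P* = 60.
Q* = 328 − 1(60) = 268.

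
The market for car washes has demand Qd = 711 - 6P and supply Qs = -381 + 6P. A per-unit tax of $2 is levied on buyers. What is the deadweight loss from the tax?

Pre-tax equilibrium: P* = 91, Q* = 165.
Tax on buyers shifts demand to Qd = 711 − 6(P + 2) = 699 - 6P.
699 - 6P = -381 + 6P gives seller price Ps = 90; buyers pay Pb = 90 + 2 = 92.
New quantity: Q = 711 − 6(92) = 159.
DWL = ½ × 2 × (165 − 159) = 6.

Deadweight loss = 6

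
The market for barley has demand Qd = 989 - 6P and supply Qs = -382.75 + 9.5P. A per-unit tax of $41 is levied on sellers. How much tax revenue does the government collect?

Pre-tax equilibrium: P* = 88.5, Q* = 458.
Tax on sellers shifts supply to Qs = -382.75 + 9.5(P − 41) = -772.25 + 9.5P.
989 - 6P = -772.25 + 9.5P gives buyer price Pb = 7045/62; sellers receive Ps = 7045/62 − 41 = 4503/62.
New quantity: Q = 989 − 6(7045/62) = 9524/31.
Revenue = 41 × 9524/31 = 390484/31.

Tax revenue = 390484/31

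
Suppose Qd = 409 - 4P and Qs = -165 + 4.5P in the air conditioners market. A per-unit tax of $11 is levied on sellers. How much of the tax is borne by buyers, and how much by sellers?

Buyers bear 99/17, sellers bear 88/17

Pre-tax equilibrium: P* = 1148/17, Q* = 2361/17.
Tax on sellers shifts supply to Qs = -165 + 4.5(P − 11) = -214.5 + 4.5P.
409 - 4P = -214.5 + 4.5P gives buyer price Pb = 1247/17; sellers receive Ps = 1247/17 − 11 = 1060/17.
New quantity: Q = 409 − 4(1247/17) = 1965/17.
Buyer burden = 1247/17 − 1148/17 = 99/17; seller burden = 1148/17 − 1060/17 = 88/17.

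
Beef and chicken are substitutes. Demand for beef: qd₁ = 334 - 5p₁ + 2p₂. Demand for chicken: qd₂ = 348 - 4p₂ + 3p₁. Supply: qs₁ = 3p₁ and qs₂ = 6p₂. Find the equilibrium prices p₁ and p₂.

p₁ = 2018/37, p₂ = 1893/37

Market 1: 334 - 5p₁ + 2p₂ = 3p₁ → 8p₁ - 2p₂ = 334.
Market 2: 10p₂ - 3p₁ = 348.
Eliminating p₂: 10×(1) + 2×(2) gives 74p₁ = 4036, so p₁ = 2018/37.
Back-substitute into (2): p₂ = (348 + 3×2018/37) / 10 = 1893/37.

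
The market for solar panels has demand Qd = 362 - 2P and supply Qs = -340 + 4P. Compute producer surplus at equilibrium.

Producer surplus = 2048

Equilibrium: 362 - 2P = -340 + 4P gives P* = 117, Q* = 128.
Supply starts at P = 85 (where Qs = 0).
PS = ½(117 − 85)(128) = 2048.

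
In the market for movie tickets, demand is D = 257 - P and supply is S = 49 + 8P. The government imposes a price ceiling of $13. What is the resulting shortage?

Shortage = 91

Equilibrium price would be P* = 208/9, so the ceiling at 13 binds.
At P = 13: D = 257 − 1(13) = 244, S = 49 + 8(13) = 153.
Shortage = 244 − 153 = 91.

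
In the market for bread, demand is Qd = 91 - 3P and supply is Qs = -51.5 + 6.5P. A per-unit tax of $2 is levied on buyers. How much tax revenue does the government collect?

Tax revenue = 1592/19

Pre-tax equilibrium: P* = 15, Q* = 46.
Tax on buyers shifts demand to Qd = 91 − 3(P + 2) = 85 - 3P.
85 - 3P = -51.5 + 6.5P gives seller price Ps = 273/19; buyers pay Pb = 273/19 + 2 = 311/19.
New quantity: Q = 91 − 3(311/19) = 796/19.
Revenue = 2 × 796/19 = 1592/19.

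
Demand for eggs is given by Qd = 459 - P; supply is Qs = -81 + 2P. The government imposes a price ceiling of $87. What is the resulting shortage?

Shortage = 279

Equilibrium price would be P* = 180, so the ceiling at 87 binds.
At P = 87: Qd = 459 − 1(87) = 372, Qs = -81 + 2(87) = 93.
Shortage = 372 − 93 = 279.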